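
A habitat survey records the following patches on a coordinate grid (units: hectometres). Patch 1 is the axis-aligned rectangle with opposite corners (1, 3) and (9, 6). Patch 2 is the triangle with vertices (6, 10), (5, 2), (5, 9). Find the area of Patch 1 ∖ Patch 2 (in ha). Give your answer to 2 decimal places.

23.06

|Patch 1| = 24, |Patch 1∩Patch 2| = 0.9375.
|Patch 1 ∖ Patch 2| = |Patch 1| − |Patch 1∩Patch 2| = 24 − 0.9375 = 23.06.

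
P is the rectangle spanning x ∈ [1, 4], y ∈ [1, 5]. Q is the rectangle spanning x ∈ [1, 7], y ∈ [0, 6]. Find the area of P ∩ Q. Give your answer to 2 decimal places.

12.00

|P∩Q|: x∈[1,4], y∈[1,5] → 3·4 = 12.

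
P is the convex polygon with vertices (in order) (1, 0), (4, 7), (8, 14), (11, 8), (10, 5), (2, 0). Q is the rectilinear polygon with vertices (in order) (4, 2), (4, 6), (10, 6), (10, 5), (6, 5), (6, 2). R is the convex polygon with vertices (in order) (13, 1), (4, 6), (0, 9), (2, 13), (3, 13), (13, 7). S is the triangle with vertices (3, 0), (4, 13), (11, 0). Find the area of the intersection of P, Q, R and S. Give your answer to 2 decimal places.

3.15

The intersection is the polygon with vertices (6,5), (6,4.889), (4,6), (7.769,6), (8.308,5).
By the shoelace formula its area is 3.15.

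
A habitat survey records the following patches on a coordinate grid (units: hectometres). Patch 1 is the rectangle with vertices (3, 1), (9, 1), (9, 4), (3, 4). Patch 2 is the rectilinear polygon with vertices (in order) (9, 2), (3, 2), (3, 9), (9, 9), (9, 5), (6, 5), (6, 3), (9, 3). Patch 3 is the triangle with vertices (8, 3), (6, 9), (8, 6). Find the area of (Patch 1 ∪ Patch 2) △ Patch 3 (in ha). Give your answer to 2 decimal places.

|Patch 1 ∪ Patch 2| = 45.
|(Patch 1 ∪ Patch 2) ∩ Patch 3| = 2.5.
|(Patch 1 ∪ Patch 2) △ Patch 3| = 45 + 3 − 5 = 43.00.

43.00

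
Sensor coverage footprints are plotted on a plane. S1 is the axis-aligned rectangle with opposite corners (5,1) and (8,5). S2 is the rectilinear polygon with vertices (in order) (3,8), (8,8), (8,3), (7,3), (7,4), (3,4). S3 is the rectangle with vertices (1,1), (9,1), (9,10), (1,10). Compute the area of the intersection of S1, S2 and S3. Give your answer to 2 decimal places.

The intersection is the polygon with vertices (7,3), (7,4), (5,4), (5,5), (8,5), (8,3).
By the shoelace formula its area is 4.00.

4.00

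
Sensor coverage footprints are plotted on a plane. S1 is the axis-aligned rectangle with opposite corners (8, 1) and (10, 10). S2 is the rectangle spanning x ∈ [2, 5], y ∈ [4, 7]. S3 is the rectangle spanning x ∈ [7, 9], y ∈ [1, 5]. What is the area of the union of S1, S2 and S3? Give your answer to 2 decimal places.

31.00

By inclusion–exclusion:
Individual areas: |S1| = 18, |S2| = 9, |S3| = 8.
|S1∩S2| = 0 (no overlap).
|S1∩S3|: x∈[8,9], y∈[1,5] → 1·4 = 4.
|S2∩S3| = 0 (no overlap).
|S1∩S2∩S3| = 0.
|S1 ∪ S2 ∪ S3| = 35 − 4 + 0 = 31.00.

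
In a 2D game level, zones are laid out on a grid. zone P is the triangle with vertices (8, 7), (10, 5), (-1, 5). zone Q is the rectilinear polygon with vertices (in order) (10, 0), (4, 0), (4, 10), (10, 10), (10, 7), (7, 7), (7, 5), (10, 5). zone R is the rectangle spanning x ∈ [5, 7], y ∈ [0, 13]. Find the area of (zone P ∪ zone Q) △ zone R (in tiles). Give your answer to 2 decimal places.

|zone P ∪ zone Q| = 60.6667.
|(zone P ∪ zone Q) ∩ zone R| = 20.
|(zone P ∪ zone Q) △ zone R| = 60.6667 + 26 − 40 = 46.67.

46.67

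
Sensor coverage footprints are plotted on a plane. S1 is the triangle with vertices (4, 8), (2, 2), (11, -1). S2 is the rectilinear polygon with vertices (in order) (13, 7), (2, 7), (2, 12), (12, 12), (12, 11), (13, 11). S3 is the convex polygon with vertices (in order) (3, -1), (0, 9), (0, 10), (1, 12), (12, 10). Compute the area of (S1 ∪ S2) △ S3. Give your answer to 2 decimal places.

|S1 ∪ S2| = 83.4444.
|(S1 ∪ S2) ∩ S3| = 53.1741.
|(S1 ∪ S2) △ S3| = 83.4444 + 79.5 − 106.3482 = 56.60.

56.60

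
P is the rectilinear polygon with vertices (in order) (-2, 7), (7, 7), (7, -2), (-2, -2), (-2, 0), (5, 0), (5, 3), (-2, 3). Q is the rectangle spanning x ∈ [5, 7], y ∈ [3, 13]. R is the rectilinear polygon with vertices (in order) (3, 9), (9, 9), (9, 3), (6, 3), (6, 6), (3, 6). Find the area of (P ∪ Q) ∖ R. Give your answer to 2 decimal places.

61.00

|P ∪ Q| = 72.
|(P ∪ Q) ∩ R| = 11.
|(P ∪ Q) ∖ R| = 72 − 11 = 61.00.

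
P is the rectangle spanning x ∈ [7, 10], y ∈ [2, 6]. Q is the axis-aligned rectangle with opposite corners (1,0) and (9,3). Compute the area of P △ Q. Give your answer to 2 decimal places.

|P∩Q|: x∈[7,9], y∈[2,3] → 2·1 = 2.
|P △ Q| = |P| + |Q| − 2·|P∩Q| = 12 + 24 − 4 = 32.00.

32.00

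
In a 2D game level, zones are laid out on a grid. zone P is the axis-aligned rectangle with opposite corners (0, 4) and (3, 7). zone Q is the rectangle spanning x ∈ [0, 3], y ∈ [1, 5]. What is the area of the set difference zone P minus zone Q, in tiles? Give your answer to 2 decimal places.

|zone P∩zone Q|: x∈[0,3], y∈[4,5] → 3·1 = 3.
|zone P| = 9.
|zone P ∖ zone Q| = |zone P| − |zone P∩zone Q| = 9 − 3 = 6.00.

6.00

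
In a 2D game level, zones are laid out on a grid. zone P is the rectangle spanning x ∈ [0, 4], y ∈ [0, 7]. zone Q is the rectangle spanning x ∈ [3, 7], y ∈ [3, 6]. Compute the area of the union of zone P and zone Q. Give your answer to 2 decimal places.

37.00

By inclusion–exclusion:
Individual areas: |zone P| = 28, |zone Q| = 12.
|zone P∩zone Q|: x∈[3,4], y∈[3,6] → 1·3 = 3.
|zone P ∪ zone Q| = 40 − 3 = 37.00.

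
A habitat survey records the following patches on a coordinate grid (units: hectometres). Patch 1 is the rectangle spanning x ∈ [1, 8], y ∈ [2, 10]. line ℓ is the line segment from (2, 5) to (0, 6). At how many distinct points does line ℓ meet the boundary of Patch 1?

The segment meets the boundary at (1,5.5).

1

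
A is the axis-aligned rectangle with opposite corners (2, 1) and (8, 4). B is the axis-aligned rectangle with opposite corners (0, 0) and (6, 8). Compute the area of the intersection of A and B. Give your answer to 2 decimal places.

12.00

|A∩B|: x∈[2,6], y∈[1,4] → 4·3 = 12.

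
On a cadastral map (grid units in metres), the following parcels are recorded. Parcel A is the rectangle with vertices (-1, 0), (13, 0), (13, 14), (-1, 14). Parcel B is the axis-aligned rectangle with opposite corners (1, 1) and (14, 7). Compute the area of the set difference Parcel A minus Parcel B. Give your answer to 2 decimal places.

124.00

|Parcel A∩Parcel B|: x∈[1,13], y∈[1,7] → 12·6 = 72.
|Parcel A| = 196.
|Parcel A ∖ Parcel B| = |Parcel A| − |Parcel A∩Parcel B| = 196 − 72 = 124.00.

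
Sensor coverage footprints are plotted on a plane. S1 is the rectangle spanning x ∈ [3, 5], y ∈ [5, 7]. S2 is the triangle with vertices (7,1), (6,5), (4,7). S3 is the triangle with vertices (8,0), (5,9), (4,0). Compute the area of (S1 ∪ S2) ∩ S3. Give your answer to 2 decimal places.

3.17

The region (S1 ∪ S2) ∩ S3 is the polygon with vertices (5,6), (6,5), (7,1), (5,5), (4.556,5), (4.778,7), (5,7).
By the shoelace formula its area is 3.17.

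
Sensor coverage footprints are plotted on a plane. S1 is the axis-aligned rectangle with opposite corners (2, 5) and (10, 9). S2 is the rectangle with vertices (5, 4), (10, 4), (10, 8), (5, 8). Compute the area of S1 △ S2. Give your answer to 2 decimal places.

|S1∩S2|: x∈[5,10], y∈[5,8] → 5·3 = 15.
|S1 △ S2| = |S1| + |S2| − 2·|S1∩S2| = 32 + 20 − 30 = 22.00.

22.00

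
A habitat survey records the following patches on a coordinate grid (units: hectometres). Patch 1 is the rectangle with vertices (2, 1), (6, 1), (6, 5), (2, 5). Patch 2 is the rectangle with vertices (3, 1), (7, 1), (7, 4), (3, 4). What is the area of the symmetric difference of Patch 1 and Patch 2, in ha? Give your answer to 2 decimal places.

|Patch 1∩Patch 2|: x∈[3,6], y∈[1,4] → 3·3 = 9.
|Patch 1 △ Patch 2| = |Patch 1| + |Patch 2| − 2·|Patch 1∩Patch 2| = 16 + 12 − 18 = 10.00.

10.00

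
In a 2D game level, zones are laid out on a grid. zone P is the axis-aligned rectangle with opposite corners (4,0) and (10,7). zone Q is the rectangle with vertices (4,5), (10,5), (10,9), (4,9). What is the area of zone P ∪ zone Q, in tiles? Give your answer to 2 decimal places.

By inclusion–exclusion:
Individual areas: |zone P| = 42, |zone Q| = 24.
|zone P∩zone Q|: x∈[4,10], y∈[5,7] → 6·2 = 12.
|zone P ∪ zone Q| = 66 − 12 = 54.00.

54.00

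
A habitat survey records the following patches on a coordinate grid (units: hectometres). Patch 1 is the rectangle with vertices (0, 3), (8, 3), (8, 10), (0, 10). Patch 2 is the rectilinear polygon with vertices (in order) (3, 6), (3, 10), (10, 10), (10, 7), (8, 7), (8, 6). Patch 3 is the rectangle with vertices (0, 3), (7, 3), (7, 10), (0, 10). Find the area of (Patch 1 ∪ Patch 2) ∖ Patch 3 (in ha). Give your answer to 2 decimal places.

13.00

|Patch 1 ∪ Patch 2| = 62.
|(Patch 1 ∪ Patch 2) ∩ Patch 3| = 49.
|(Patch 1 ∪ Patch 2) ∖ Patch 3| = 62 − 49 = 13.00.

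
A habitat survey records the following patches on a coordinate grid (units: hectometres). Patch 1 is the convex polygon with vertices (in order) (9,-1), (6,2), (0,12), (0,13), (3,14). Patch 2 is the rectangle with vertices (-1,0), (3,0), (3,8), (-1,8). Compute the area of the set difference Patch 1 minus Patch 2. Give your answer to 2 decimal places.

35.70

|Patch 1| = 36, |Patch 1∩Patch 2| = 0.3.
|Patch 1 ∖ Patch 2| = |Patch 1| − |Patch 1∩Patch 2| = 36 − 0.3 = 35.70.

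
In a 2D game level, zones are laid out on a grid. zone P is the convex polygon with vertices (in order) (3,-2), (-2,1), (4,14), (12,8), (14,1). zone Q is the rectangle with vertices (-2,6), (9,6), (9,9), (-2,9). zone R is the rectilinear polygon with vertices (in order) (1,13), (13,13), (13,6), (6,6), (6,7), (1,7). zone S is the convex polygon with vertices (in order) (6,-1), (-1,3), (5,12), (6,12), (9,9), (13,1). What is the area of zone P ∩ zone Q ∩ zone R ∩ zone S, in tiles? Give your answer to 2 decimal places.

The intersection is the polygon with vertices (9,6), (6,6), (6,7), (1.667,7), (3,9), (9,9).
By the shoelace formula its area is 16.33.

16.33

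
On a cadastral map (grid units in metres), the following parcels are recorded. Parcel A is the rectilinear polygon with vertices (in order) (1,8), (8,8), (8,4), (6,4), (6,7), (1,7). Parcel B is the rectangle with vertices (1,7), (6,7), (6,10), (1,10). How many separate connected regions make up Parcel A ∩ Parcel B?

1

Parcel A ∩ Parcel B is a single connected region.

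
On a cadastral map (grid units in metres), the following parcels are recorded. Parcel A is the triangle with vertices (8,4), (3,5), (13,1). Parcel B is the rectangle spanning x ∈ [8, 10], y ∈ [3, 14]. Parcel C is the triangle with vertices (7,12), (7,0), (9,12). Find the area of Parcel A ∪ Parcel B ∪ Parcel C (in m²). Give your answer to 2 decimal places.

34.65

By inclusion–exclusion:
Individual areas: |Parcel A| = 5, |Parcel B| = 22, |Parcel C| = 12.
|Parcel A∩Parcel B| = 0.8333.
|Parcel A∩Parcel C| = 0.5195.
|Parcel B∩Parcel C| = 3.
|Parcel A∩Parcel B∩Parcel C| = 0.
|Parcel A ∪ Parcel B ∪ Parcel C| = 39 − 4.3528 + 0 = 34.65.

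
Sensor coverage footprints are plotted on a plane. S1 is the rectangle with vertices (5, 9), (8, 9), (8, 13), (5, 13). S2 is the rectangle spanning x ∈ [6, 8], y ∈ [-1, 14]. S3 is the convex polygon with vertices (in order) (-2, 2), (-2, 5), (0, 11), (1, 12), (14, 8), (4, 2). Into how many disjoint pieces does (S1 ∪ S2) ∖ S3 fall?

(S1 ∪ S2) ∖ S3 splits into 2 disjoint pieces (area 9.6, area 10.0769).

2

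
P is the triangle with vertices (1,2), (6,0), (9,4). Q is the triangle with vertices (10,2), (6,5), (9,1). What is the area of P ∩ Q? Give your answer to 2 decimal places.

The intersection is the polygon with vertices (7.875,2.5), (7.105,3.526), (7.75,3.688), (8.4,3.2).
By the shoelace formula its area is 0.75.

0.75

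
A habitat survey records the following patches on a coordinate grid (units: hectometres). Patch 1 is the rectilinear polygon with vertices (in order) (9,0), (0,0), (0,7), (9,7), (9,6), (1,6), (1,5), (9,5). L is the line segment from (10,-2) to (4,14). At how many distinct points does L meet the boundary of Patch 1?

The segment meets the boundary at (6.625,7), (7,6), (7.375,5), (9,0.667).

4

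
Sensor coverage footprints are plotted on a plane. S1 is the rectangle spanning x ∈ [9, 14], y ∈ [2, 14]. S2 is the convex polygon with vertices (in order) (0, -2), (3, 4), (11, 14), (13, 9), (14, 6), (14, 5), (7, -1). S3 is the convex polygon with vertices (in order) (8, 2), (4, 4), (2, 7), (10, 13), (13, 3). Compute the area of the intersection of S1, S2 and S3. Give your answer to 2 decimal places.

24.88

The intersection is the polygon with vertices (11.261,2.652), (9,2.2), (9,11.5), (10.055,12.818), (12.727,3.909).
By the shoelace formula its area is 24.88.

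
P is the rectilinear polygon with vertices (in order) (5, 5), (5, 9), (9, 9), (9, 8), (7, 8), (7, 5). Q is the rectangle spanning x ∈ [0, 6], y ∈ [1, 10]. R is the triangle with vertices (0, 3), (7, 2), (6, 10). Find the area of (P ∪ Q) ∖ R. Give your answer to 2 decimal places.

34.93

|P ∪ Q| = 60.
|(P ∪ Q) ∩ R| = 25.0714.
|(P ∪ Q) ∖ R| = 60 − 25.0714 = 34.93.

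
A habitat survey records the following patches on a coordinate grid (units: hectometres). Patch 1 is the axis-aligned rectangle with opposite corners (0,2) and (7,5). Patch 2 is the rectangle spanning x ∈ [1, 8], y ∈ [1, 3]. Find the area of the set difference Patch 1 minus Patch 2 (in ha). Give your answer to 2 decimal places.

|Patch 1∩Patch 2|: x∈[1,7], y∈[2,3] → 6·1 = 6.
|Patch 1| = 21.
|Patch 1 ∖ Patch 2| = |Patch 1| − |Patch 1∩Patch 2| = 21 − 6 = 15.00.

15.00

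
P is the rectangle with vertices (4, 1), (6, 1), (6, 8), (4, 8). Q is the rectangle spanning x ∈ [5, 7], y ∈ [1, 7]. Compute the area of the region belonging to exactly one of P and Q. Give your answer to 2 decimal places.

|P∩Q|: x∈[5,6], y∈[1,7] → 1·6 = 6.
|P △ Q| = |P| + |Q| − 2·|P∩Q| = 14 + 12 − 12 = 14.00.

14.00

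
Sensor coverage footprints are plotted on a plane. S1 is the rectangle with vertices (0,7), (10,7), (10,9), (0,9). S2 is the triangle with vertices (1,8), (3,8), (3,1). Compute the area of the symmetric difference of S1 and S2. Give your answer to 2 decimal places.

23.29

|S1| = 20, |S2| = 7, |S1∩S2| = 1.8571.
|S1 △ S2| = |S1| + |S2| − 2·|S1∩S2| = 20 + 7 − 3.7143 = 23.29.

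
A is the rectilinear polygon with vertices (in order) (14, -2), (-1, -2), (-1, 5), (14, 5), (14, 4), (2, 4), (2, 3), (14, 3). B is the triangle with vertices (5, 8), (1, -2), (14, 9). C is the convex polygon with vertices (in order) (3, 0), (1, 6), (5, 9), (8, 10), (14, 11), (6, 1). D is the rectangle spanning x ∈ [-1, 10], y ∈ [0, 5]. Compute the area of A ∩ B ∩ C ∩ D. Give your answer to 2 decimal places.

12.27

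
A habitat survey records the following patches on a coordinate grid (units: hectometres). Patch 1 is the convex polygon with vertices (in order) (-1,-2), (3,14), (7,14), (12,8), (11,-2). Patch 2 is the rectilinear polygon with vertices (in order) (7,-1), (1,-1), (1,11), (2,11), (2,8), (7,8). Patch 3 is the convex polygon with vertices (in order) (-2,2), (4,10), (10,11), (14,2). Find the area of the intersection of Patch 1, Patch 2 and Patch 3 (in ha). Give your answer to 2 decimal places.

34.50

The intersection is the polygon with vertices (7,8), (7,2), (1,2), (1,6), (2.5,8).
By the shoelace formula its area is 34.50.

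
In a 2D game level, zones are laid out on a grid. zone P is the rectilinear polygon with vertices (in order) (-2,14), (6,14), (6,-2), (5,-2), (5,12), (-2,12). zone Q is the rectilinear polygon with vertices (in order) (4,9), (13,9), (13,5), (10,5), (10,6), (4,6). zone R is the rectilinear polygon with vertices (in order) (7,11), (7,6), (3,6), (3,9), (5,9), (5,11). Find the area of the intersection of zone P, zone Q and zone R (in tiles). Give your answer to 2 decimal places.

3.00

The intersection is the polygon with vertices (5,6), (5,9), (6,9), (6,6).
By the shoelace formula its area is 3.00.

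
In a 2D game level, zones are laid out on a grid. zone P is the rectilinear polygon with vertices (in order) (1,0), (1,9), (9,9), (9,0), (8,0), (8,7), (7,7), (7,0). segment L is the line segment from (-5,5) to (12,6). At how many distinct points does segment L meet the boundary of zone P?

The segment meets the boundary at (9,5.824), (8,5.765), (7,5.706), (1,5.353).

4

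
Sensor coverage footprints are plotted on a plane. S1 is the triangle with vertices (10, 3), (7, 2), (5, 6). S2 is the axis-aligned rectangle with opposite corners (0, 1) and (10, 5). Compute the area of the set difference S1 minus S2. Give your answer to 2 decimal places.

0.58

|S1| = 7, |S1∩S2| = 6.4167.
|S1 ∖ S2| = |S1| − |S1∩S2| = 7 − 6.4167 = 0.58.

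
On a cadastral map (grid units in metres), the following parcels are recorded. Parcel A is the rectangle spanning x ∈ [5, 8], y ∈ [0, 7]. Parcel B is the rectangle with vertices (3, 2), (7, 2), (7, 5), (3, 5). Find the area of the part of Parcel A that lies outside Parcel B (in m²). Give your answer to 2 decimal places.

15.00

|Parcel A∩Parcel B|: x∈[5,7], y∈[2,5] → 2·3 = 6.
|Parcel A| = 21.
|Parcel A ∖ Parcel B| = |Parcel A| − |Parcel A∩Parcel B| = 21 − 6 = 15.00.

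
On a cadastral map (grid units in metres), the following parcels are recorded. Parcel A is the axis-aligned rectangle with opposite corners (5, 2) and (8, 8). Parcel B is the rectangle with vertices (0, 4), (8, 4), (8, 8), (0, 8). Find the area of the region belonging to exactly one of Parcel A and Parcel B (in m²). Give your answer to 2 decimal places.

26.00

|Parcel A∩Parcel B|: x∈[5,8], y∈[4,8] → 3·4 = 12.
|Parcel A △ Parcel B| = |Parcel A| + |Parcel B| − 2·|Parcel A∩Parcel B| = 18 + 32 − 24 = 26.00.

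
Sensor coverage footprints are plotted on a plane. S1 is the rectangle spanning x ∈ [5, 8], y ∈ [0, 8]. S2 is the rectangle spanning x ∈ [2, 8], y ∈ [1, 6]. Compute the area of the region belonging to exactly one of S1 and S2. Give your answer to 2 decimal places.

|S1∩S2|: x∈[5,8], y∈[1,6] → 3·5 = 15.
|S1 △ S2| = |S1| + |S2| − 2·|S1∩S2| = 24 + 30 − 30 = 24.00.

24.00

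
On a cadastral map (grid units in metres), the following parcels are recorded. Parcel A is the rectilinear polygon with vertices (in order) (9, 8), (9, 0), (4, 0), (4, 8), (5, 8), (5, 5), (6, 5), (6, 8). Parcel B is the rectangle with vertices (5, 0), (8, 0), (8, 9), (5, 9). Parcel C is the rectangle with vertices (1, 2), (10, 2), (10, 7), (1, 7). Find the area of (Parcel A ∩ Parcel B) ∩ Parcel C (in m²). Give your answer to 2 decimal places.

13.00

|Parcel A ∩ Parcel B| = 21.
|(Parcel A ∩ Parcel B) ∩ Parcel C| = 13.00.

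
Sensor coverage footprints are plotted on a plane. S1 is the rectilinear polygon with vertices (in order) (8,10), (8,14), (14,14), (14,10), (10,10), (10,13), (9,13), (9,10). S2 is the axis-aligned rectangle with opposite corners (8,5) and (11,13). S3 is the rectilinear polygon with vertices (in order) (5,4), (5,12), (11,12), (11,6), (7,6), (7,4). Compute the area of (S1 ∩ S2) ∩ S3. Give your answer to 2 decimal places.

|S1 ∩ S2| = 6.
|(S1 ∩ S2) ∩ S3| = 4.00.

4.00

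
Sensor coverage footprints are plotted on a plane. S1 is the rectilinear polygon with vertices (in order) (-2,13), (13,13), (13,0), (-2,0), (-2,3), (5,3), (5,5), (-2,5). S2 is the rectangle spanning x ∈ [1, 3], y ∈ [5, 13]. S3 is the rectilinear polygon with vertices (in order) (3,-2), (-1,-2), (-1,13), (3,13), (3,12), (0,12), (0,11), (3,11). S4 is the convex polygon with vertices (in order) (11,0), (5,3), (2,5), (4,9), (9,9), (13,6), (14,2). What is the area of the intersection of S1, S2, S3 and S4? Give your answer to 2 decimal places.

The intersection is the polygon with vertices (2,5), (3,7), (3,5).
By the shoelace formula its area is 1.00.

1.00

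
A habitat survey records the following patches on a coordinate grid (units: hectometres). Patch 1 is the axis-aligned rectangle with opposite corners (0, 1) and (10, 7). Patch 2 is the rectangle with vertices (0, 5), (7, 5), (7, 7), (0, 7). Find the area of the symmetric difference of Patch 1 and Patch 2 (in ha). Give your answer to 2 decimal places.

46.00

|Patch 1∩Patch 2|: x∈[0,7], y∈[5,7] → 7·2 = 14.
|Patch 1 △ Patch 2| = |Patch 1| + |Patch 2| − 2·|Patch 1∩Patch 2| = 60 + 14 − 28 = 46.00.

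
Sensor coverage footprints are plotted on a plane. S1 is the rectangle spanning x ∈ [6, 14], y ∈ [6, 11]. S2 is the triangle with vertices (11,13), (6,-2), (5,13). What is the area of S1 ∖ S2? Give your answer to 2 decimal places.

|S1| = 40, |S1∩S2| = 17.5.
|S1 ∖ S2| = |S1| − |S1∩S2| = 40 − 17.5 = 22.50.

22.50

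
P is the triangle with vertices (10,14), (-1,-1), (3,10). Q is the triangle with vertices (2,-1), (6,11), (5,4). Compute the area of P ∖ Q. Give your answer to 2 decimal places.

29.19

|P| = 30.5, |P∩Q| = 1.3065.
|P ∖ Q| = |P| − |P∩Q| = 30.5 − 1.3065 = 29.19.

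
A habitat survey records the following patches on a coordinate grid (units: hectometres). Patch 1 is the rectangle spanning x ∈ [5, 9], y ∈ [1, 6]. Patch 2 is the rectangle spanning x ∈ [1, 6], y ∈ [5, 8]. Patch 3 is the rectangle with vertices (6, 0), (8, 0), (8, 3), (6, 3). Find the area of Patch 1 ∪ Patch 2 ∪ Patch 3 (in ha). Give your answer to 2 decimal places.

36.00

By inclusion–exclusion:
Individual areas: |Patch 1| = 20, |Patch 2| = 15, |Patch 3| = 6.
|Patch 1∩Patch 2|: x∈[5,6], y∈[5,6] → 1·1 = 1.
|Patch 1∩Patch 3|: x∈[6,8], y∈[1,3] → 2·2 = 4.
|Patch 2∩Patch 3| = 0 (no overlap).
|Patch 1∩Patch 2∩Patch 3| = 0.
|Patch 1 ∪ Patch 2 ∪ Patch 3| = 41 − 5 + 0 = 36.00.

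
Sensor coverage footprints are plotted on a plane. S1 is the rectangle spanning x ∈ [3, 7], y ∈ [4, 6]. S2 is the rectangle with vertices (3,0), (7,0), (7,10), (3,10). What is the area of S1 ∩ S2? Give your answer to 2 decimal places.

|S1∩S2|: x∈[3,7], y∈[4,6] → 4·2 = 8.

8.00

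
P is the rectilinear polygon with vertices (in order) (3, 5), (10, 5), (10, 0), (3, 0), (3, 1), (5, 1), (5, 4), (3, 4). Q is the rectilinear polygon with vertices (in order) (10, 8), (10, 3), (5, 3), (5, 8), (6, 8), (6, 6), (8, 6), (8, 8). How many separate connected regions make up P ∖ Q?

2

P ∖ Q splits into 2 disjoint pieces (area 2, area 17).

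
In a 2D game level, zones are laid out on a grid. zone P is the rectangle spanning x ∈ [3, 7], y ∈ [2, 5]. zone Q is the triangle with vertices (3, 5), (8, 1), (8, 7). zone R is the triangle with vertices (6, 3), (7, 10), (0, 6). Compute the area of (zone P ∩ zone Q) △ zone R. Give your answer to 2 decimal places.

|zone P ∩ zone Q| = 6.375.
|(zone P ∩ zone Q) ∩ zone R| = 3.619.
|(zone P ∩ zone Q) △ zone R| = 6.375 + 22.5 − 7.2381 = 21.64.

21.64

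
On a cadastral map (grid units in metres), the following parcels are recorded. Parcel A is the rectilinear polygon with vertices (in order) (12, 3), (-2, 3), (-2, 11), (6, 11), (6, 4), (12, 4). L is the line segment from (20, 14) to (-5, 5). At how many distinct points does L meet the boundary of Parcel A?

2

The segment meets the boundary at (-2,6.08), (6,8.96).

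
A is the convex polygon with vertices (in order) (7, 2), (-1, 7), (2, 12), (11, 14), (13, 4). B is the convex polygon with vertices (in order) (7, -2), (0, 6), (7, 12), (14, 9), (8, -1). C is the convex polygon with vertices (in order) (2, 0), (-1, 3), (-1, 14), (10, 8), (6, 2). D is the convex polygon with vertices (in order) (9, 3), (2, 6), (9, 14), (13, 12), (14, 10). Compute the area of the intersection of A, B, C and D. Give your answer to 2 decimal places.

The intersection is the polygon with vertices (10,8), (7.185,3.778), (2,6), (5.769,10.308).
By the shoelace formula its area is 27.54.

27.54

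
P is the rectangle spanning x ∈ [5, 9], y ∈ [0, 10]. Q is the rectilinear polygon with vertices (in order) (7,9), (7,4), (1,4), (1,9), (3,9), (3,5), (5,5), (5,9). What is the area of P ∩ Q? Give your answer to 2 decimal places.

The intersection is the polygon with vertices (5,9), (7,9), (7,4), (5,4), (5,5).
By the shoelace formula its area is 10.00.

10.00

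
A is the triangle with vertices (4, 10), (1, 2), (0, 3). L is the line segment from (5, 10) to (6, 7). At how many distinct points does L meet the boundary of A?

0

The segment lies entirely outside A and never meets its boundary.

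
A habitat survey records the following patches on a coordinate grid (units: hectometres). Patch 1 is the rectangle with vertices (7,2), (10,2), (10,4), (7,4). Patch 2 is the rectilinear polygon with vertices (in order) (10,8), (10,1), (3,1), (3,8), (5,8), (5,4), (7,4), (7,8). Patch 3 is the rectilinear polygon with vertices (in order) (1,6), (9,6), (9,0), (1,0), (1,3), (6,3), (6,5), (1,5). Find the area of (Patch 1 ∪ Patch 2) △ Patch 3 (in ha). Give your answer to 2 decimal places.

37.00

|Patch 1 ∪ Patch 2| = 41.
|(Patch 1 ∪ Patch 2) ∩ Patch 3| = 21.
|(Patch 1 ∪ Patch 2) △ Patch 3| = 41 + 38 − 42 = 37.00.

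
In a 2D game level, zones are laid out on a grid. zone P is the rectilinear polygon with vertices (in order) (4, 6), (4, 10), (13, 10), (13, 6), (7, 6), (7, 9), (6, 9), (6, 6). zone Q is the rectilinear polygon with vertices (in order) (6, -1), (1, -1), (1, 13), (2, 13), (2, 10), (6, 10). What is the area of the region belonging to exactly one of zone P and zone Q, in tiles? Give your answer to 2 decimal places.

|zone P| = 33, |zone Q| = 58, |zone P∩zone Q| = 8.
|zone P △ zone Q| = |zone P| + |zone Q| − 2·|zone P∩zone Q| = 33 + 58 − 16 = 75.00.

75.00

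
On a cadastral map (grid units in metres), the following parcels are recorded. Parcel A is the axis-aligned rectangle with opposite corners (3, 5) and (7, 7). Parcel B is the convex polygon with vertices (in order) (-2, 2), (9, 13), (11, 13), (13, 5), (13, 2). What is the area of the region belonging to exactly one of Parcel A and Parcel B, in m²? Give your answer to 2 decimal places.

|Parcel A| = 8, |Parcel B| = 96.5, |Parcel A∩Parcel B| = 8.
|Parcel A △ Parcel B| = |Parcel A| + |Parcel B| − 2·|Parcel A∩Parcel B| = 8 + 96.5 − 16 = 88.50.

88.50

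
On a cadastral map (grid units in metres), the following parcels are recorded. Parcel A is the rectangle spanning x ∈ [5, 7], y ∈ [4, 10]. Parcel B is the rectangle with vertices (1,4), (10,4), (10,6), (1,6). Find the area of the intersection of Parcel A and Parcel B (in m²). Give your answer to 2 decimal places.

|Parcel A∩Parcel B|: x∈[5,7], y∈[4,6] → 2·2 = 4.

4.00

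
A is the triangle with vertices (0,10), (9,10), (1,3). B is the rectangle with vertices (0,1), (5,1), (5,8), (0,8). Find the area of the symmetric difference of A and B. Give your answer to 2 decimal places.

|A| = 31.5, |B| = 35, |A∩B| = 14.7857.
|A △ B| = |A| + |B| − 2·|A∩B| = 31.5 + 35 − 29.5714 = 36.93.

36.93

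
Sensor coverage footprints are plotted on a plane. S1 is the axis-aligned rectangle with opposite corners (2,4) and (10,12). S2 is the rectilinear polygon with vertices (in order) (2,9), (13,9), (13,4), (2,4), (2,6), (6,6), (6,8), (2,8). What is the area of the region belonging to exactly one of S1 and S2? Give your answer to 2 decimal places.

47.00

|S1| = 64, |S2| = 47, |S1∩S2| = 32.
|S1 △ S2| = |S1| + |S2| − 2·|S1∩S2| = 64 + 47 − 64 = 47.00.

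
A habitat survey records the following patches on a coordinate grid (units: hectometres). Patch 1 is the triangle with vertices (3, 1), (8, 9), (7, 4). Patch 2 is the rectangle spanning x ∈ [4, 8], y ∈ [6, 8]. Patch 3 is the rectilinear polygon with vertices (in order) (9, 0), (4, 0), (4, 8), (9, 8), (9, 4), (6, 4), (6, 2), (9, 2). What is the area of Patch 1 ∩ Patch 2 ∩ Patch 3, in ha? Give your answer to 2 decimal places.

1.70

The intersection is the polygon with vertices (7.8,8), (7.4,6), (6.125,6), (7.375,8).
By the shoelace formula its area is 1.70.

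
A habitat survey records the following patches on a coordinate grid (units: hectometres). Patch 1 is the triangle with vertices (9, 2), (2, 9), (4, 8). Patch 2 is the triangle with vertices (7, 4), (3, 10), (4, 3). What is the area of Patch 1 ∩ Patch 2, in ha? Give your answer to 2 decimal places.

2.42

The intersection is the polygon with vertices (3.333,7.667), (3.231,8.385), (4,8), (5.667,6), (7,4).
By the shoelace formula its area is 2.42.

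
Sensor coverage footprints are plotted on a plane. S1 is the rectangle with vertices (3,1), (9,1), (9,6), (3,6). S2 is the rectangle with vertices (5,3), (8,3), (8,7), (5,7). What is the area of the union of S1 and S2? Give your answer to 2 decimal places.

33.00

By inclusion–exclusion:
Individual areas: |S1| = 30, |S2| = 12.
|S1∩S2|: x∈[5,8], y∈[3,6] → 3·3 = 9.
|S1 ∪ S2| = 42 − 9 = 33.00.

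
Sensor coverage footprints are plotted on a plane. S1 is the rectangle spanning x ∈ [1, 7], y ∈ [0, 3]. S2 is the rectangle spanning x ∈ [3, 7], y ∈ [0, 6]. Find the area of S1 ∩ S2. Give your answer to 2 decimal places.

12.00

|S1∩S2|: x∈[3,7], y∈[0,3] → 4·3 = 12.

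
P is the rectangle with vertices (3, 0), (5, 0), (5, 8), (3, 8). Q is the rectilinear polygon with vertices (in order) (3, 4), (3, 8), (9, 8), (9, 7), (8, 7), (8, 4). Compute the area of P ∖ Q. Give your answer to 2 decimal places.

8.00

|P| = 16, |P∩Q| = 8.
|P ∖ Q| = |P| − |P∩Q| = 16 − 8 = 8.00.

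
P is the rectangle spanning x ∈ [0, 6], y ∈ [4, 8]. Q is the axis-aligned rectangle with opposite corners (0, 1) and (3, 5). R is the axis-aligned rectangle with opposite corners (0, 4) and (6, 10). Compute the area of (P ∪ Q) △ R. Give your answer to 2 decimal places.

|P ∪ Q| = 33.
|(P ∪ Q) ∩ R| = 24.
|(P ∪ Q) △ R| = 33 + 36 − 48 = 21.00.

21.00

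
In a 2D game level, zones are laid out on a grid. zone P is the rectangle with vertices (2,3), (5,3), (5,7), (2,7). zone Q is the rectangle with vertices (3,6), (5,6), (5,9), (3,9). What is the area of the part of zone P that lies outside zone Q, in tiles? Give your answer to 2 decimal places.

10.00

|zone P∩zone Q|: x∈[3,5], y∈[6,7] → 2·1 = 2.
|zone P| = 12.
|zone P ∖ zone Q| = |zone P| − |zone P∩zone Q| = 12 − 2 = 10.00.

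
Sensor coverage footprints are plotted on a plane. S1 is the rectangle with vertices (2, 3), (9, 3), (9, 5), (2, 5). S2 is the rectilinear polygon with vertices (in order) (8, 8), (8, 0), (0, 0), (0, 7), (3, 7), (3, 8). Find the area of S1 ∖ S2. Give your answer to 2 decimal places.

|S1| = 14, |S1∩S2| = 12.
|S1 ∖ S2| = |S1| − |S1∩S2| = 14 − 12 = 2.00.

2.00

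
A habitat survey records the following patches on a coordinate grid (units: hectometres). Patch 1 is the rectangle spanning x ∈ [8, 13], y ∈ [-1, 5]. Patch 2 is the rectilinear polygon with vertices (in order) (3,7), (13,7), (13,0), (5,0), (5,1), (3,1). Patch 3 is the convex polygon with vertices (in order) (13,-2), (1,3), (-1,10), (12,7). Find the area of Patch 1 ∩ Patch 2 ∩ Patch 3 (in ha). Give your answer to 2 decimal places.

22.49

The intersection is the polygon with vertices (8.2,0), (8,0.083), (8,5), (12.222,5), (12.778,0).
By the shoelace formula its area is 22.49.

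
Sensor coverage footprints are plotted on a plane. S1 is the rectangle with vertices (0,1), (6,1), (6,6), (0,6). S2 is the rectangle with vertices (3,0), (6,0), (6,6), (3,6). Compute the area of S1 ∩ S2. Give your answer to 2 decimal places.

15.00

|S1∩S2|: x∈[3,6], y∈[1,6] → 3·5 = 15.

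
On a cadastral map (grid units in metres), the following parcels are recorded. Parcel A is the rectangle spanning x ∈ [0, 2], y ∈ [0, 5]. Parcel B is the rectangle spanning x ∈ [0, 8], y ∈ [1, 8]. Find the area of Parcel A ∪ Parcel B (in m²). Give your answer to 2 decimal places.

58.00

By inclusion–exclusion:
Individual areas: |Parcel A| = 10, |Parcel B| = 56.
|Parcel A∩Parcel B|: x∈[0,2], y∈[1,5] → 2·4 = 8.
|Parcel A ∪ Parcel B| = 66 − 8 = 58.00.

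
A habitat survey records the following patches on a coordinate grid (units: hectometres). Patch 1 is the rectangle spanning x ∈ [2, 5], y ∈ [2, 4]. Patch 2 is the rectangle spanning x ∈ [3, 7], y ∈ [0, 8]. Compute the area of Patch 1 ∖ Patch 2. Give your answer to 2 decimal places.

|Patch 1∩Patch 2|: x∈[3,5], y∈[2,4] → 2·2 = 4.
|Patch 1| = 6.
|Patch 1 ∖ Patch 2| = |Patch 1| − |Patch 1∩Patch 2| = 6 − 4 = 2.00.

2.00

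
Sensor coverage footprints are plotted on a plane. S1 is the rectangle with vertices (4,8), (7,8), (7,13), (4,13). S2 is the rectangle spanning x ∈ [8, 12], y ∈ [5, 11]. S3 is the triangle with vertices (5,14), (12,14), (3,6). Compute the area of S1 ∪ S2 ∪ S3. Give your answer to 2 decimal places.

By inclusion–exclusion:
Individual areas: |S1| = 15, |S2| = 24, |S3| = 28.
|S1∩S2| = 0 (no overlap).
|S1∩S3| = 12.5139.
|S2∩S3| = 0.1736.
|S1∩S2∩S3| = 0.
|S1 ∪ S2 ∪ S3| = 67 − 12.6875 + 0 = 54.31.

54.31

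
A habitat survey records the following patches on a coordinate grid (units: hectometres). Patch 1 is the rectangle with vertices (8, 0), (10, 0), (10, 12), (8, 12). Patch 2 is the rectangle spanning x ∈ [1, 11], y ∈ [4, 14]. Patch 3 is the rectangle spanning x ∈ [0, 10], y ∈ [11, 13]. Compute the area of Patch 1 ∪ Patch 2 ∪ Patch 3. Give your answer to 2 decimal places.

110.00

By inclusion–exclusion:
Individual areas: |Patch 1| = 24, |Patch 2| = 100, |Patch 3| = 20.
|Patch 1∩Patch 2|: x∈[8,10], y∈[4,12] → 2·8 = 16.
|Patch 1∩Patch 3|: x∈[8,10], y∈[11,12] → 2·1 = 2.
|Patch 2∩Patch 3|: x∈[1,10], y∈[11,13] → 9·2 = 18.
|Patch 1∩Patch 2∩Patch 3| = 2.
|Patch 1 ∪ Patch 2 ∪ Patch 3| = 144 − 36 + 2 = 110.00.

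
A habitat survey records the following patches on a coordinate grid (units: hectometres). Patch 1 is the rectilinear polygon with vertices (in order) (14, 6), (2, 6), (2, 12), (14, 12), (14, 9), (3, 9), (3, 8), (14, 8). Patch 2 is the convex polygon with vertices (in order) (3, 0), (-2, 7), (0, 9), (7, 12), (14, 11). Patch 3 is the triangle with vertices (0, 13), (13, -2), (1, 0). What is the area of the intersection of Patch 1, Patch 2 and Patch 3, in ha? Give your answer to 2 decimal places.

The intersection is the polygon with vertices (2,9.857), (2.528,10.083), (3.467,9), (3,9), (3,8), (4.333,8), (6.067,6), (2,6).
By the shoelace formula its area is 8.42.

8.42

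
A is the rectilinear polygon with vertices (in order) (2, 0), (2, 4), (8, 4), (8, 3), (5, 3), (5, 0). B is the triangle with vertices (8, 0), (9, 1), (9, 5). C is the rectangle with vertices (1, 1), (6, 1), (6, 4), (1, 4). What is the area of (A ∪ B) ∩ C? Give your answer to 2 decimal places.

10.00

The region (A ∪ B) ∩ C is the polygon with vertices (6,4), (6,3), (5,3), (5,1), (2,1), (2,4).
By the shoelace formula its area is 10.00.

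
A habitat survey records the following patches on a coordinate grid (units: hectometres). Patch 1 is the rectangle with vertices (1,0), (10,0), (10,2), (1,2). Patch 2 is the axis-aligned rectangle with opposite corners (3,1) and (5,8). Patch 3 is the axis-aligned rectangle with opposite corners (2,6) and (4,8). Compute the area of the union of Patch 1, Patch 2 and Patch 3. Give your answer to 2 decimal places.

32.00

By inclusion–exclusion:
Individual areas: |Patch 1| = 18, |Patch 2| = 14, |Patch 3| = 4.
|Patch 1∩Patch 2|: x∈[3,5], y∈[1,2] → 2·1 = 2.
|Patch 1∩Patch 3| = 0 (no overlap).
|Patch 2∩Patch 3|: x∈[3,4], y∈[6,8] → 1·2 = 2.
|Patch 1∩Patch 2∩Patch 3| = 0.
|Patch 1 ∪ Patch 2 ∪ Patch 3| = 36 − 4 + 0 = 32.00.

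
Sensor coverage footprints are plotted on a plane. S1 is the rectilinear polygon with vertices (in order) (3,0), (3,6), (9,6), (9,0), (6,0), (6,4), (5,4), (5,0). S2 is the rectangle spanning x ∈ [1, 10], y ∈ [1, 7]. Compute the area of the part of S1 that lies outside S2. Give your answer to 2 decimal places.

|S1| = 32, |S1∩S2| = 27.
|S1 ∖ S2| = |S1| − |S1∩S2| = 32 − 27 = 5.00.

5.00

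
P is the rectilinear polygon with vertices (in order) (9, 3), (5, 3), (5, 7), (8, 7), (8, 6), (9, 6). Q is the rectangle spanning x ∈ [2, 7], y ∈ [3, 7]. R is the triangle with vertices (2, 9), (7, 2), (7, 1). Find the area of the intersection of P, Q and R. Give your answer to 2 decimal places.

The intersection is the polygon with vertices (5,4.8), (6.286,3), (5.75,3), (5,4.2).
By the shoelace formula its area is 0.71.

0.71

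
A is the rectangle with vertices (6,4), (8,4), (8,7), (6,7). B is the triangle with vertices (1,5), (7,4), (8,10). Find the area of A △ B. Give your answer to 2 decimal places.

17.17

|A| = 6, |B| = 18.5, |A∩B| = 3.6667.
|A △ B| = |A| + |B| − 2·|A∩B| = 6 + 18.5 − 7.3333 = 17.17.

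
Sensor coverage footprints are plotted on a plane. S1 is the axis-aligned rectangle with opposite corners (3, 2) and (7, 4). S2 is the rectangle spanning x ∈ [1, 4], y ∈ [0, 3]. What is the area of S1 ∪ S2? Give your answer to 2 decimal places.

By inclusion–exclusion:
Individual areas: |S1| = 8, |S2| = 9.
|S1∩S2|: x∈[3,4], y∈[2,3] → 1·1 = 1.
|S1 ∪ S2| = 17 − 1 = 16.00.

16.00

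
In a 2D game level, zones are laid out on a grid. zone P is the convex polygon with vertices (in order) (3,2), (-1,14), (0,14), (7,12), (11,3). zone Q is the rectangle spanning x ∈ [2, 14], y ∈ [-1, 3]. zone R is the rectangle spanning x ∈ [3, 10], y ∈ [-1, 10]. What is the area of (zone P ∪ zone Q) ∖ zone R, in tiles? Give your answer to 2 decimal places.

54.85

|zone P ∪ zone Q| = 126.8333.
|(zone P ∪ zone Q) ∩ zone R| = 71.9861.
|(zone P ∪ zone Q) ∖ zone R| = 126.8333 − 71.9861 = 54.85.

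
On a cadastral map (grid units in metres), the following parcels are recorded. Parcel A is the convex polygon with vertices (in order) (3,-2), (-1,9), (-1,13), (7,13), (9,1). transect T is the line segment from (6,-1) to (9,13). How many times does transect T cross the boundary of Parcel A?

The segment meets the boundary at (7.875,7.75), (6.12,-0.44).

2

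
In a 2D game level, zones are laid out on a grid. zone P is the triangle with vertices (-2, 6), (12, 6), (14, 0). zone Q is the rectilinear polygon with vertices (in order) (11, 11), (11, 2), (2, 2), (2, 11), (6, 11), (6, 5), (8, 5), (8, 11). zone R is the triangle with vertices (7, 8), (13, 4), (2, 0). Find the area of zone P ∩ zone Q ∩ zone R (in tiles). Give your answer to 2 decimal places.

17.11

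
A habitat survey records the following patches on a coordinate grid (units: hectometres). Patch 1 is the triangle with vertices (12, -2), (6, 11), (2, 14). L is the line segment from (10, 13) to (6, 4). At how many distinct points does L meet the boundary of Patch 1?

The segment meets the boundary at (6.935,6.104), (7.585,7.566).

2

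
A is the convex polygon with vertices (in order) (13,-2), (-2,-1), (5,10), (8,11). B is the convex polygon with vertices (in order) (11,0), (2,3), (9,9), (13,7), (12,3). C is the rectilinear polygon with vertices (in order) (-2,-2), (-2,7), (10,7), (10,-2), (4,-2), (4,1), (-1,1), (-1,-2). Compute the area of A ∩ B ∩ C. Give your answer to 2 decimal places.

33.06

The intersection is the polygon with vertices (2,3), (6.667,7), (9.539,7), (10,5.8), (10,0.333).
By the shoelace formula its area is 33.06.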